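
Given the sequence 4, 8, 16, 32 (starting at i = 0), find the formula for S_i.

Check ratios: 8 / 4 = 2.0
Common ratio r = 2.
First term a = 4.
Formula: S_i = 4 * 2^i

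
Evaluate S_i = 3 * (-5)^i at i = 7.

S_7 = 3 * (-5)^7 = 3 * -78125 = -234375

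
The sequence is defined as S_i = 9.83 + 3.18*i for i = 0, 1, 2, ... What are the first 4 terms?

This is an arithmetic sequence.
i=0: S_0 = 9.83 + 3.18*0 = 9.83
i=1: S_1 = 9.83 + 3.18*1 = 13.01
i=2: S_2 = 9.83 + 3.18*2 = 16.19
i=3: S_3 = 9.83 + 3.18*3 = 19.37
The first 4 terms are: [9.83, 13.01, 16.19, 19.37]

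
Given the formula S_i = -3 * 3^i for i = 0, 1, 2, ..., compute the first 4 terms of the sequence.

This is a geometric sequence.
i=0: S_0 = -3 * 3^0 = -3
i=1: S_1 = -3 * 3^1 = -9
i=2: S_2 = -3 * 3^2 = -27
i=3: S_3 = -3 * 3^3 = -81
The first 4 terms are: [-3, -9, -27, -81]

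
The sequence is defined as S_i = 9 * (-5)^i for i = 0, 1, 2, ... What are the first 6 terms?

This is a geometric sequence.
i=0: S_0 = 9 * (-5)^0 = 9
i=1: S_1 = 9 * (-5)^1 = -45
i=2: S_2 = 9 * (-5)^2 = 225
i=3: S_3 = 9 * (-5)^3 = -1125
i=4: S_4 = 9 * (-5)^4 = 5625
i=5: S_5 = 9 * (-5)^5 = -28125
The first 6 terms are: [9, -45, 225, -1125, 5625, -28125]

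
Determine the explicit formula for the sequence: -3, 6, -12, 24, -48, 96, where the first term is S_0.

Check ratios: 6 / -3 = -2.0
Common ratio r = -2.
First term a = -3.
Formula: S_i = -3 * (-2)^i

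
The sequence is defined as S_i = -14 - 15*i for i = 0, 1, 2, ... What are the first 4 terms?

This is an arithmetic sequence.
i=0: S_0 = -14 + -15*0 = -14
i=1: S_1 = -14 + -15*1 = -29
i=2: S_2 = -14 + -15*2 = -44
i=3: S_3 = -14 + -15*3 = -59
The first 4 terms are: [-14, -29, -44, -59]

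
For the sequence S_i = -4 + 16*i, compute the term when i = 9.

S_9 = -4 + 16*9 = -4 + 144 = 140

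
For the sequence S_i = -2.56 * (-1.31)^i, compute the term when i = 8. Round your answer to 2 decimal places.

S_8 = -2.56 * (-1.31)^8 ≈ -2.56 * 8.673 ≈ -22.2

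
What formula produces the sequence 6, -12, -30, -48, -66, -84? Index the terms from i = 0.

Check differences: -12 - 6 = -18
-30 - -12 = -18
Common difference d = -18.
First term a = 6.
Formula: S_i = 6 - 18*i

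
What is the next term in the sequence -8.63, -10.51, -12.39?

Differences: -10.51 - -8.63 = -1.88
This is an arithmetic sequence with common difference d = -1.88.
Next term = -12.39 + -1.88 = -14.27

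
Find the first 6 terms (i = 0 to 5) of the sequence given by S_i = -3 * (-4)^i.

This is a geometric sequence.
i=0: S_0 = -3 * (-4)^0 = -3
i=1: S_1 = -3 * (-4)^1 = 12
i=2: S_2 = -3 * (-4)^2 = -48
i=3: S_3 = -3 * (-4)^3 = 192
i=4: S_4 = -3 * (-4)^4 = -768
i=5: S_5 = -3 * (-4)^5 = 3072
The first 6 terms are: [-3, 12, -48, 192, -768, 3072]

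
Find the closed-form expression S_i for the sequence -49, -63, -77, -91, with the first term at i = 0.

Check differences: -63 - -49 = -14
-77 - -63 = -14
Common difference d = -14.
First term a = -49.
Formula: S_i = -49 - 14*i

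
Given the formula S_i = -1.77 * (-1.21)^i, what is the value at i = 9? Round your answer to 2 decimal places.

S_9 = -1.77 * (-1.21)^9 ≈ -1.77 * -5.5599 ≈ 9.84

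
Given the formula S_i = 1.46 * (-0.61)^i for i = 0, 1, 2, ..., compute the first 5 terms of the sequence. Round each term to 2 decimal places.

This is a geometric sequence.
i=0: S_0 = 1.46 * (-0.61)^0 = 1.46
i=1: S_1 = 1.46 * (-0.61)^1 ≈ -0.89
i=2: S_2 = 1.46 * (-0.61)^2 ≈ 0.54
i=3: S_3 = 1.46 * (-0.61)^3 ≈ -0.33
i=4: S_4 = 1.46 * (-0.61)^4 ≈ 0.2
The first 5 terms are: [1.46, -0.89, 0.54, -0.33, 0.2]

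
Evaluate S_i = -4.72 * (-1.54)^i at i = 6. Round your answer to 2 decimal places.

S_6 = -4.72 * (-1.54)^6 ≈ -4.72 * 13.339 ≈ -62.96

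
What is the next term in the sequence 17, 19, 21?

Differences: 19 - 17 = 2
This is an arithmetic sequence with common difference d = 2.
Next term = 21 + 2 = 23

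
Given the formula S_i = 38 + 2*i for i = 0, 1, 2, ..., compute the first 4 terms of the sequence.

This is an arithmetic sequence.
i=0: S_0 = 38 + 2*0 = 38
i=1: S_1 = 38 + 2*1 = 40
i=2: S_2 = 38 + 2*2 = 42
i=3: S_3 = 38 + 2*3 = 44
The first 4 terms are: [38, 40, 42, 44]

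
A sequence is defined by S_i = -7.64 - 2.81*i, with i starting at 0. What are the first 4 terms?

This is an arithmetic sequence.
i=0: S_0 = -7.64 + -2.81*0 = -7.64
i=1: S_1 = -7.64 + -2.81*1 = -10.45
i=2: S_2 = -7.64 + -2.81*2 = -13.26
i=3: S_3 = -7.64 + -2.81*3 = -16.07
The first 4 terms are: [-7.64, -10.45, -13.26, -16.07]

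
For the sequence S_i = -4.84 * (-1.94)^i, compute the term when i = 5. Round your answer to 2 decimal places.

S_5 = -4.84 * (-1.94)^5 ≈ -4.84 * -27.4795 ≈ 133.0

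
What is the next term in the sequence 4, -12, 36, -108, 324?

Ratios: -12 / 4 = -3.0
This is a geometric sequence with common ratio r = -3.
Next term = 324 * -3 = -972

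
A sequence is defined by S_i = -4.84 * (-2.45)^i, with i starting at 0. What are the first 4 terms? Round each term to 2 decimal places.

This is a geometric sequence.
i=0: S_0 = -4.84 * (-2.45)^0 = -4.84
i=1: S_1 = -4.84 * (-2.45)^1 ≈ 11.86
i=2: S_2 = -4.84 * (-2.45)^2 ≈ -29.05
i=3: S_3 = -4.84 * (-2.45)^3 ≈ 71.18
The first 4 terms are: [-4.84, 11.86, -29.05, 71.18]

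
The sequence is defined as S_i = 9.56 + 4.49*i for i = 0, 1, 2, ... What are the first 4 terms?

This is an arithmetic sequence.
i=0: S_0 = 9.56 + 4.49*0 = 9.56
i=1: S_1 = 9.56 + 4.49*1 = 14.05
i=2: S_2 = 9.56 + 4.49*2 = 18.54
i=3: S_3 = 9.56 + 4.49*3 = 23.03
The first 4 terms are: [9.56, 14.05, 18.54, 23.03]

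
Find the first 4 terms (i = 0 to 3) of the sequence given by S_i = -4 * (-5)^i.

This is a geometric sequence.
i=0: S_0 = -4 * (-5)^0 = -4
i=1: S_1 = -4 * (-5)^1 = 20
i=2: S_2 = -4 * (-5)^2 = -100
i=3: S_3 = -4 * (-5)^3 = 500
The first 4 terms are: [-4, 20, -100, 500]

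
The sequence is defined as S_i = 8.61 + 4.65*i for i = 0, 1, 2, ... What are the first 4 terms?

This is an arithmetic sequence.
i=0: S_0 = 8.61 + 4.65*0 = 8.61
i=1: S_1 = 8.61 + 4.65*1 = 13.26
i=2: S_2 = 8.61 + 4.65*2 = 17.91
i=3: S_3 = 8.61 + 4.65*3 = 22.56
The first 4 terms are: [8.61, 13.26, 17.91, 22.56]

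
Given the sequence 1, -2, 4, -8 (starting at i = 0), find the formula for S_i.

Check ratios: -2 / 1 = -2.0
Common ratio r = -2.
First term a = 1.
Formula: S_i = 1 * (-2)^i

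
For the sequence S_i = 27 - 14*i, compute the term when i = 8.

S_8 = 27 + -14*8 = 27 + -112 = -85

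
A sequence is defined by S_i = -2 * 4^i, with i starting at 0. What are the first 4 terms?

This is a geometric sequence.
i=0: S_0 = -2 * 4^0 = -2
i=1: S_1 = -2 * 4^1 = -8
i=2: S_2 = -2 * 4^2 = -32
i=3: S_3 = -2 * 4^3 = -128
The first 4 terms are: [-2, -8, -32, -128]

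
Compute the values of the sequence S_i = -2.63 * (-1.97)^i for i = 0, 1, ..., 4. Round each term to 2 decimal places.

This is a geometric sequence.
i=0: S_0 = -2.63 * (-1.97)^0 = -2.63
i=1: S_1 = -2.63 * (-1.97)^1 ≈ 5.18
i=2: S_2 = -2.63 * (-1.97)^2 ≈ -10.21
i=3: S_3 = -2.63 * (-1.97)^3 ≈ 20.11
i=4: S_4 = -2.63 * (-1.97)^4 ≈ -39.61
The first 5 terms are: [-2.63, 5.18, -10.21, 20.11, -39.61]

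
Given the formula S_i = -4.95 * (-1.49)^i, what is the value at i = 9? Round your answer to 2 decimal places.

S_9 = -4.95 * (-1.49)^9 ≈ -4.95 * -36.1973 ≈ 179.18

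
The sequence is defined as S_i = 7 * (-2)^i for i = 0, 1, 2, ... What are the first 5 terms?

This is a geometric sequence.
i=0: S_0 = 7 * (-2)^0 = 7
i=1: S_1 = 7 * (-2)^1 = -14
i=2: S_2 = 7 * (-2)^2 = 28
i=3: S_3 = 7 * (-2)^3 = -56
i=4: S_4 = 7 * (-2)^4 = 112
The first 5 terms are: [7, -14, 28, -56, 112]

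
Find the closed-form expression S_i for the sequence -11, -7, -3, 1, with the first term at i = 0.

Check differences: -7 - -11 = 4
-3 - -7 = 4
Common difference d = 4.
First term a = -11.
Formula: S_i = -11 + 4*i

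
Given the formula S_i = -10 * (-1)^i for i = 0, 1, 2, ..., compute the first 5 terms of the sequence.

This is a geometric sequence.
i=0: S_0 = -10 * (-1)^0 = -10
i=1: S_1 = -10 * (-1)^1 = 10
i=2: S_2 = -10 * (-1)^2 = -10
i=3: S_3 = -10 * (-1)^3 = 10
i=4: S_4 = -10 * (-1)^4 = -10
The first 5 terms are: [-10, 10, -10, 10, -10]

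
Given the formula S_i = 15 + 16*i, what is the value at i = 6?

S_6 = 15 + 16*6 = 15 + 96 = 111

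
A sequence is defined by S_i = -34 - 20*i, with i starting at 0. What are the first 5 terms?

This is an arithmetic sequence.
i=0: S_0 = -34 + -20*0 = -34
i=1: S_1 = -34 + -20*1 = -54
i=2: S_2 = -34 + -20*2 = -74
i=3: S_3 = -34 + -20*3 = -94
i=4: S_4 = -34 + -20*4 = -114
The first 5 terms are: [-34, -54, -74, -94, -114]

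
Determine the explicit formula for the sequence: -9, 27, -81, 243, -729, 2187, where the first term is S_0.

Check ratios: 27 / -9 = -3.0
Common ratio r = -3.
First term a = -9.
Formula: S_i = -9 * (-3)^i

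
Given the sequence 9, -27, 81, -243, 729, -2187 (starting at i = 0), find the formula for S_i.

Check ratios: -27 / 9 = -3.0
Common ratio r = -3.
First term a = 9.
Formula: S_i = 9 * (-3)^i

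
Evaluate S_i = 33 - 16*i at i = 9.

S_9 = 33 + -16*9 = 33 + -144 = -111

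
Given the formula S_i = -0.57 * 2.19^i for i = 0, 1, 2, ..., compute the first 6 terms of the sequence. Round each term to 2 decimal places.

This is a geometric sequence.
i=0: S_0 = -0.57 * 2.19^0 = -0.57
i=1: S_1 = -0.57 * 2.19^1 ≈ -1.25
i=2: S_2 = -0.57 * 2.19^2 ≈ -2.73
i=3: S_3 = -0.57 * 2.19^3 ≈ -5.99
i=4: S_4 = -0.57 * 2.19^4 ≈ -13.11
i=5: S_5 = -0.57 * 2.19^5 ≈ -28.71
The first 6 terms are: [-0.57, -1.25, -2.73, -5.99, -13.11, -28.71]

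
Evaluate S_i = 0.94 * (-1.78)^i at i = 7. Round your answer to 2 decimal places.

S_7 = 0.94 * (-1.78)^7 ≈ 0.94 * -56.6161 ≈ -53.22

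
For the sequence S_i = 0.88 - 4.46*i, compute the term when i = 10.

S_10 = 0.88 + -4.46*10 = 0.88 + -44.6 = -43.72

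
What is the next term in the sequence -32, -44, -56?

Differences: -44 - -32 = -12
This is an arithmetic sequence with common difference d = -12.
Next term = -56 + -12 = -68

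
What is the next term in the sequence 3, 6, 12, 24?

Ratios: 6 / 3 = 2.0
This is a geometric sequence with common ratio r = 2.
Next term = 24 * 2 = 48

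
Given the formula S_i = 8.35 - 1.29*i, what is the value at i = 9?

S_9 = 8.35 + -1.29*9 = 8.35 + -11.61 = -3.26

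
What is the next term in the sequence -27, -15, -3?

Differences: -15 - -27 = 12
This is an arithmetic sequence with common difference d = 12.
Next term = -3 + 12 = 9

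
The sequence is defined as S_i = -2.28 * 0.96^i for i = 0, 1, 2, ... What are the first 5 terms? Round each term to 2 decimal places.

This is a geometric sequence.
i=0: S_0 = -2.28 * 0.96^0 = -2.28
i=1: S_1 = -2.28 * 0.96^1 ≈ -2.19
i=2: S_2 = -2.28 * 0.96^2 ≈ -2.1
i=3: S_3 = -2.28 * 0.96^3 ≈ -2.02
i=4: S_4 = -2.28 * 0.96^4 ≈ -1.94
The first 5 terms are: [-2.28, -2.19, -2.1, -2.02, -1.94]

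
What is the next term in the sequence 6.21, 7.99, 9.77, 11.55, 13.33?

Differences: 7.99 - 6.21 = 1.78
This is an arithmetic sequence with common difference d = 1.78.
Next term = 13.33 + 1.78 = 15.11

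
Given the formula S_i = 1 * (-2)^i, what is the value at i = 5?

S_5 = 1 * (-2)^5 = 1 * -32 = -32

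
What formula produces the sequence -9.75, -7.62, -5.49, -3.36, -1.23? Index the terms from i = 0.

Check differences: -7.62 - -9.75 = 2.13
-5.49 - -7.62 = 2.13
Common difference d = 2.13.
First term a = -9.75.
Formula: S_i = -9.75 + 2.13*i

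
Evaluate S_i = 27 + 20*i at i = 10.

S_10 = 27 + 20*10 = 27 + 200 = 227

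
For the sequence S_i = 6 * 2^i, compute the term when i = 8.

S_8 = 6 * 2^8 = 6 * 256 = 1536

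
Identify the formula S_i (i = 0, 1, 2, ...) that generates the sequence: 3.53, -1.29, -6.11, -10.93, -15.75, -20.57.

Check differences: -1.29 - 3.53 = -4.82
-6.11 - -1.29 = -4.82
Common difference d = -4.82.
First term a = 3.53.
Formula: S_i = 3.53 - 4.82*i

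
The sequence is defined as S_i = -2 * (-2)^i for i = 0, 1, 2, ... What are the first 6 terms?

This is a geometric sequence.
i=0: S_0 = -2 * (-2)^0 = -2
i=1: S_1 = -2 * (-2)^1 = 4
i=2: S_2 = -2 * (-2)^2 = -8
i=3: S_3 = -2 * (-2)^3 = 16
i=4: S_4 = -2 * (-2)^4 = -32
i=5: S_5 = -2 * (-2)^5 = 64
The first 6 terms are: [-2, 4, -8, 16, -32, 64]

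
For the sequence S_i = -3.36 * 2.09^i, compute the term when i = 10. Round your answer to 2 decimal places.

S_10 = -3.36 * 2.09^10 ≈ -3.36 * 1590.2407 ≈ -5343.21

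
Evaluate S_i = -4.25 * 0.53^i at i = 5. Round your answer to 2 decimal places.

S_5 = -4.25 * 0.53^5 ≈ -4.25 * 0.0418 ≈ -0.18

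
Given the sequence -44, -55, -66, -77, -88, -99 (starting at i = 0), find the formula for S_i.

Check differences: -55 - -44 = -11
-66 - -55 = -11
Common difference d = -11.
First term a = -44.
Formula: S_i = -44 - 11*i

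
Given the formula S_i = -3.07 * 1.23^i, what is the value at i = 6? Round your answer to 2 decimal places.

S_6 = -3.07 * 1.23^6 ≈ -3.07 * 3.4628 ≈ -10.63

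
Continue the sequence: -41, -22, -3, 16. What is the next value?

Differences: -22 - -41 = 19
This is an arithmetic sequence with common difference d = 19.
Next term = 16 + 19 = 35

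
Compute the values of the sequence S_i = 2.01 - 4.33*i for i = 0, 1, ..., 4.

This is an arithmetic sequence.
i=0: S_0 = 2.01 + -4.33*0 = 2.01
i=1: S_1 = 2.01 + -4.33*1 = -2.32
i=2: S_2 = 2.01 + -4.33*2 = -6.65
i=3: S_3 = 2.01 + -4.33*3 = -10.98
i=4: S_4 = 2.01 + -4.33*4 = -15.31
The first 5 terms are: [2.01, -2.32, -6.65, -10.98, -15.31]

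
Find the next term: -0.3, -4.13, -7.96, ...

Differences: -4.13 - -0.3 = -3.83
This is an arithmetic sequence with common difference d = -3.83.
Next term = -7.96 + -3.83 = -11.79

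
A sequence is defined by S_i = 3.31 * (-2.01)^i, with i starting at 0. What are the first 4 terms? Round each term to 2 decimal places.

This is a geometric sequence.
i=0: S_0 = 3.31 * (-2.01)^0 = 3.31
i=1: S_1 = 3.31 * (-2.01)^1 ≈ -6.65
i=2: S_2 = 3.31 * (-2.01)^2 ≈ 13.37
i=3: S_3 = 3.31 * (-2.01)^3 ≈ -26.88
The first 4 terms are: [3.31, -6.65, 13.37, -26.88]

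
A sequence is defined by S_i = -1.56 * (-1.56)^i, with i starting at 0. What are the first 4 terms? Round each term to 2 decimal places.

This is a geometric sequence.
i=0: S_0 = -1.56 * (-1.56)^0 = -1.56
i=1: S_1 = -1.56 * (-1.56)^1 ≈ 2.43
i=2: S_2 = -1.56 * (-1.56)^2 ≈ -3.8
i=3: S_3 = -1.56 * (-1.56)^3 ≈ 5.92
The first 4 terms are: [-1.56, 2.43, -3.8, 5.92]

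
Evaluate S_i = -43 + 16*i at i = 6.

S_6 = -43 + 16*6 = -43 + 96 = 53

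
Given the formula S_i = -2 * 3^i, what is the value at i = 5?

S_5 = -2 * 3^5 = -2 * 243 = -486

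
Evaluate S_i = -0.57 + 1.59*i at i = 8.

S_8 = -0.57 + 1.59*8 = -0.57 + 12.72 = 12.15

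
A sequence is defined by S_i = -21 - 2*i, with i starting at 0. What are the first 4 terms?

This is an arithmetic sequence.
i=0: S_0 = -21 + -2*0 = -21
i=1: S_1 = -21 + -2*1 = -23
i=2: S_2 = -21 + -2*2 = -25
i=3: S_3 = -21 + -2*3 = -27
The first 4 terms are: [-21, -23, -25, -27]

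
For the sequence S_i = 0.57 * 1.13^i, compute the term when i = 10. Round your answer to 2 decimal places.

S_10 = 0.57 * 1.13^10 ≈ 0.57 * 3.3946 ≈ 1.93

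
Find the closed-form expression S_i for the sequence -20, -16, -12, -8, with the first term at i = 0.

Check differences: -16 - -20 = 4
-12 - -16 = 4
Common difference d = 4.
First term a = -20.
Formula: S_i = -20 + 4*i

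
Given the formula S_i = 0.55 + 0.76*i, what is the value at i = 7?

S_7 = 0.55 + 0.76*7 = 0.55 + 5.32 = 5.87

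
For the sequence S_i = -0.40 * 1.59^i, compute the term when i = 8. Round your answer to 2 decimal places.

S_8 = -0.4 * 1.59^8 ≈ -0.4 * 40.8486 ≈ -16.34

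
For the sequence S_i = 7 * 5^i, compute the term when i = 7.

S_7 = 7 * 5^7 = 7 * 78125 = 546875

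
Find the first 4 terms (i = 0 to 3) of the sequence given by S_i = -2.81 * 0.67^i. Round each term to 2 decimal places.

This is a geometric sequence.
i=0: S_0 = -2.81 * 0.67^0 = -2.81
i=1: S_1 = -2.81 * 0.67^1 ≈ -1.88
i=2: S_2 = -2.81 * 0.67^2 ≈ -1.26
i=3: S_3 = -2.81 * 0.67^3 ≈ -0.85
The first 4 terms are: [-2.81, -1.88, -1.26, -0.85]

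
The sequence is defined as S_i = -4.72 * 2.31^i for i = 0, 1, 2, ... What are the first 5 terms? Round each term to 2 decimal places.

This is a geometric sequence.
i=0: S_0 = -4.72 * 2.31^0 = -4.72
i=1: S_1 = -4.72 * 2.31^1 ≈ -10.9
i=2: S_2 = -4.72 * 2.31^2 ≈ -25.19
i=3: S_3 = -4.72 * 2.31^3 ≈ -58.18
i=4: S_4 = -4.72 * 2.31^4 ≈ -134.4
The first 5 terms are: [-4.72, -10.9, -25.19, -58.18, -134.4]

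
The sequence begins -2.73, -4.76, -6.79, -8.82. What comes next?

Differences: -4.76 - -2.73 = -2.03
This is an arithmetic sequence with common difference d = -2.03.
Next term = -8.82 + -2.03 = -10.85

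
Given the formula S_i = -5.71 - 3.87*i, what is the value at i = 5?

S_5 = -5.71 + -3.87*5 = -5.71 + -19.35 = -25.06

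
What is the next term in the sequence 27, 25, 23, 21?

Differences: 25 - 27 = -2
This is an arithmetic sequence with common difference d = -2.
Next term = 21 + -2 = 19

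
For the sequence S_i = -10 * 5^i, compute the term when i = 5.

S_5 = -10 * 5^5 = -10 * 3125 = -31250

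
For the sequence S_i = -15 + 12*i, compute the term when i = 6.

S_6 = -15 + 12*6 = -15 + 72 = 57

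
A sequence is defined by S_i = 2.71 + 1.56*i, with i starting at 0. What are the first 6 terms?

This is an arithmetic sequence.
i=0: S_0 = 2.71 + 1.56*0 = 2.71
i=1: S_1 = 2.71 + 1.56*1 = 4.27
i=2: S_2 = 2.71 + 1.56*2 = 5.83
i=3: S_3 = 2.71 + 1.56*3 = 7.39
i=4: S_4 = 2.71 + 1.56*4 = 8.95
i=5: S_5 = 2.71 + 1.56*5 = 10.51
The first 6 terms are: [2.71, 4.27, 5.83, 7.39, 8.95, 10.51]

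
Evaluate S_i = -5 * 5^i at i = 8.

S_8 = -5 * 5^8 = -5 * 390625 = -1953125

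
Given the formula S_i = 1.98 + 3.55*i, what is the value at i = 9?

S_9 = 1.98 + 3.55*9 = 1.98 + 31.95 = 33.93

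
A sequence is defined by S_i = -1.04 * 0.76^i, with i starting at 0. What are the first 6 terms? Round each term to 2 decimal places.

This is a geometric sequence.
i=0: S_0 = -1.04 * 0.76^0 = -1.04
i=1: S_1 = -1.04 * 0.76^1 ≈ -0.79
i=2: S_2 = -1.04 * 0.76^2 ≈ -0.6
i=3: S_3 = -1.04 * 0.76^3 ≈ -0.46
i=4: S_4 = -1.04 * 0.76^4 ≈ -0.35
i=5: S_5 = -1.04 * 0.76^5 ≈ -0.26
The first 6 terms are: [-1.04, -0.79, -0.6, -0.46, -0.35, -0.26]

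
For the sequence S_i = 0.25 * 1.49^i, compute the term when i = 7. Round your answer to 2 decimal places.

S_7 = 0.25 * 1.49^7 ≈ 0.25 * 16.3044 ≈ 4.08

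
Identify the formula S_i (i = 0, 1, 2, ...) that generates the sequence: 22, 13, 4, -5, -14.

Check differences: 13 - 22 = -9
4 - 13 = -9
Common difference d = -9.
First term a = 22.
Formula: S_i = 22 - 9*i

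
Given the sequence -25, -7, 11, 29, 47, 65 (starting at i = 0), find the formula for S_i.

Check differences: -7 - -25 = 18
11 - -7 = 18
Common difference d = 18.
First term a = -25.
Formula: S_i = -25 + 18*i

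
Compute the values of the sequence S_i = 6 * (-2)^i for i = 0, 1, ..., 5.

This is a geometric sequence.
i=0: S_0 = 6 * (-2)^0 = 6
i=1: S_1 = 6 * (-2)^1 = -12
i=2: S_2 = 6 * (-2)^2 = 24
i=3: S_3 = 6 * (-2)^3 = -48
i=4: S_4 = 6 * (-2)^4 = 96
i=5: S_5 = 6 * (-2)^5 = -192
The first 6 terms are: [6, -12, 24, -48, 96, -192]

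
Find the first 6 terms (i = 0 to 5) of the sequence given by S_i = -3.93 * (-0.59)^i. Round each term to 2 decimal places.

This is a geometric sequence.
i=0: S_0 = -3.93 * (-0.59)^0 = -3.93
i=1: S_1 = -3.93 * (-0.59)^1 ≈ 2.32
i=2: S_2 = -3.93 * (-0.59)^2 ≈ -1.37
i=3: S_3 = -3.93 * (-0.59)^3 ≈ 0.81
i=4: S_4 = -3.93 * (-0.59)^4 ≈ -0.48
i=5: S_5 = -3.93 * (-0.59)^5 ≈ 0.28
The first 6 terms are: [-3.93, 2.32, -1.37, 0.81, -0.48, 0.28]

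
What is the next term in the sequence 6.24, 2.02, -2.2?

Differences: 2.02 - 6.24 = -4.22
This is an arithmetic sequence with common difference d = -4.22.
Next term = -2.2 + -4.22 = -6.42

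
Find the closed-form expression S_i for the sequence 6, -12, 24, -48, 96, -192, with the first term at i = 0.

Check ratios: -12 / 6 = -2.0
Common ratio r = -2.
First term a = 6.
Formula: S_i = 6 * (-2)^i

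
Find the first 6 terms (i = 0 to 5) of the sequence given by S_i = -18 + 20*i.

This is an arithmetic sequence.
i=0: S_0 = -18 + 20*0 = -18
i=1: S_1 = -18 + 20*1 = 2
i=2: S_2 = -18 + 20*2 = 22
i=3: S_3 = -18 + 20*3 = 42
i=4: S_4 = -18 + 20*4 = 62
i=5: S_5 = -18 + 20*5 = 82
The first 6 terms are: [-18, 2, 22, 42, 62, 82]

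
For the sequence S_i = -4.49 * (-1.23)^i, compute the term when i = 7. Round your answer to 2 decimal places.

S_7 = -4.49 * (-1.23)^7 ≈ -4.49 * -4.2593 ≈ 19.12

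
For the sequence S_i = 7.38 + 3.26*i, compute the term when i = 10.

S_10 = 7.38 + 3.26*10 = 7.38 + 32.6 = 39.98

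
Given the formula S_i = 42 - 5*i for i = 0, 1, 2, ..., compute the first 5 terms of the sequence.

This is an arithmetic sequence.
i=0: S_0 = 42 + -5*0 = 42
i=1: S_1 = 42 + -5*1 = 37
i=2: S_2 = 42 + -5*2 = 32
i=3: S_3 = 42 + -5*3 = 27
i=4: S_4 = 42 + -5*4 = 22
The first 5 terms are: [42, 37, 32, 27, 22]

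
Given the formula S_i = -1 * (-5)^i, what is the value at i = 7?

S_7 = -1 * (-5)^7 = -1 * -78125 = 78125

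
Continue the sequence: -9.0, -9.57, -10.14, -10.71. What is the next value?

Differences: -9.57 - -9.0 = -0.57
This is an arithmetic sequence with common difference d = -0.57.
Next term = -10.71 + -0.57 = -11.28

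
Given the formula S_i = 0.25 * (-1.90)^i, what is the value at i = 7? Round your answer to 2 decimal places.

S_7 = 0.25 * (-1.9)^7 ≈ 0.25 * -89.3872 ≈ -22.35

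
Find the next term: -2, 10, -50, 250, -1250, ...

Ratios: 10 / -2 = -5.0
This is a geometric sequence with common ratio r = -5.
Next term = -1250 * -5 = 6250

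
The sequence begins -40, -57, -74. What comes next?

Differences: -57 - -40 = -17
This is an arithmetic sequence with common difference d = -17.
Next term = -74 + -17 = -91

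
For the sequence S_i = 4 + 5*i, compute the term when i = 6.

S_6 = 4 + 5*6 = 4 + 30 = 34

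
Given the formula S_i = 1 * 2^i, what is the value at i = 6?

S_6 = 1 * 2^6 = 1 * 64 = 64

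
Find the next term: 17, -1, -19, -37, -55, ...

Differences: -1 - 17 = -18
This is an arithmetic sequence with common difference d = -18.
Next term = -55 + -18 = -73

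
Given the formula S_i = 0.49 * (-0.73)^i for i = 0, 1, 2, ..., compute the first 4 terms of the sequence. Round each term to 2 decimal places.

This is a geometric sequence.
i=0: S_0 = 0.49 * (-0.73)^0 = 0.49
i=1: S_1 = 0.49 * (-0.73)^1 ≈ -0.36
i=2: S_2 = 0.49 * (-0.73)^2 ≈ 0.26
i=3: S_3 = 0.49 * (-0.73)^3 ≈ -0.19
The first 4 terms are: [0.49, -0.36, 0.26, -0.19]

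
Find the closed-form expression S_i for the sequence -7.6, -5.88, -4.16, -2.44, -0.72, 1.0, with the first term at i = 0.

Check differences: -5.88 - -7.6 = 1.72
-4.16 - -5.88 = 1.72
Common difference d = 1.72.
First term a = -7.6.
Formula: S_i = -7.60 + 1.72*i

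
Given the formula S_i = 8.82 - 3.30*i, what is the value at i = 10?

S_10 = 8.82 + -3.3*10 = 8.82 + -33.0 = -24.18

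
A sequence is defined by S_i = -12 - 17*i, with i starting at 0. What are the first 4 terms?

This is an arithmetic sequence.
i=0: S_0 = -12 + -17*0 = -12
i=1: S_1 = -12 + -17*1 = -29
i=2: S_2 = -12 + -17*2 = -46
i=3: S_3 = -12 + -17*3 = -63
The first 4 terms are: [-12, -29, -46, -63]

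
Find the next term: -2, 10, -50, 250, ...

Ratios: 10 / -2 = -5.0
This is a geometric sequence with common ratio r = -5.
Next term = 250 * -5 = -1250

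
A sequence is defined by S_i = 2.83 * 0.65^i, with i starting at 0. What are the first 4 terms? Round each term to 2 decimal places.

This is a geometric sequence.
i=0: S_0 = 2.83 * 0.65^0 = 2.83
i=1: S_1 = 2.83 * 0.65^1 ≈ 1.84
i=2: S_2 = 2.83 * 0.65^2 ≈ 1.2
i=3: S_3 = 2.83 * 0.65^3 ≈ 0.78
The first 4 terms are: [2.83, 1.84, 1.2, 0.78]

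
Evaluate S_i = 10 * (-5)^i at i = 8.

S_8 = 10 * (-5)^8 = 10 * 390625 = 3906250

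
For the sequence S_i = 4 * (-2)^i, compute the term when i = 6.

S_6 = 4 * (-2)^6 = 4 * 64 = 256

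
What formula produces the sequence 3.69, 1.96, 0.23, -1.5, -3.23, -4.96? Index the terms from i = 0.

Check differences: 1.96 - 3.69 = -1.73
0.23 - 1.96 = -1.73
Common difference d = -1.73.
First term a = 3.69.
Formula: S_i = 3.69 - 1.73*i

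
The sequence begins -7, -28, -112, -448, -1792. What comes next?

Ratios: -28 / -7 = 4.0
This is a geometric sequence with common ratio r = 4.
Next term = -1792 * 4 = -7168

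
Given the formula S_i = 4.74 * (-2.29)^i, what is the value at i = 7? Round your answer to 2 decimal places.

S_7 = 4.74 * (-2.29)^7 ≈ 4.74 * -330.25422 ≈ -1565.41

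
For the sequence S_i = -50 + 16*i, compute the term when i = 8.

S_8 = -50 + 16*8 = -50 + 128 = 78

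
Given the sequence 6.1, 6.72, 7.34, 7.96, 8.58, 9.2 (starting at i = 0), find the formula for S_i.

Check differences: 6.72 - 6.1 = 0.62
7.34 - 6.72 = 0.62
Common difference d = 0.62.
First term a = 6.1.
Formula: S_i = 6.10 + 0.62*i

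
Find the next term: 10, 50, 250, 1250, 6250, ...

Ratios: 50 / 10 = 5.0
This is a geometric sequence with common ratio r = 5.
Next term = 6250 * 5 = 31250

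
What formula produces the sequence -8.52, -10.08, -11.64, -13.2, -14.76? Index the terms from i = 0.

Check differences: -10.08 - -8.52 = -1.56
-11.64 - -10.08 = -1.56
Common difference d = -1.56.
First term a = -8.52.
Formula: S_i = -8.52 - 1.56*i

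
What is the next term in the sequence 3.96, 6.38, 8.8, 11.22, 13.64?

Differences: 6.38 - 3.96 = 2.42
This is an arithmetic sequence with common difference d = 2.42.
Next term = 13.64 + 2.42 = 16.06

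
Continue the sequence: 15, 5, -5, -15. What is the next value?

Differences: 5 - 15 = -10
This is an arithmetic sequence with common difference d = -10.
Next term = -15 + -10 = -25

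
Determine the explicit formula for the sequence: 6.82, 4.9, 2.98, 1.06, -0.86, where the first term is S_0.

Check differences: 4.9 - 6.82 = -1.92
2.98 - 4.9 = -1.92
Common difference d = -1.92.
First term a = 6.82.
Formula: S_i = 6.82 - 1.92*i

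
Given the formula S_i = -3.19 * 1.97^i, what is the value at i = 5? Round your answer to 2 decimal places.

S_5 = -3.19 * 1.97^5 ≈ -3.19 * 29.6709 ≈ -94.65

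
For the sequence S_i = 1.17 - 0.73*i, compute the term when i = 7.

S_7 = 1.17 + -0.73*7 = 1.17 + -5.11 = -3.94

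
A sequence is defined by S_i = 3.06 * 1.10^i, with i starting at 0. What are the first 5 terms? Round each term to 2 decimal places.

This is a geometric sequence.
i=0: S_0 = 3.06 * 1.1^0 = 3.06
i=1: S_1 = 3.06 * 1.1^1 ≈ 3.37
i=2: S_2 = 3.06 * 1.1^2 ≈ 3.7
i=3: S_3 = 3.06 * 1.1^3 ≈ 4.07
i=4: S_4 = 3.06 * 1.1^4 ≈ 4.48
The first 5 terms are: [3.06, 3.37, 3.7, 4.07, 4.48]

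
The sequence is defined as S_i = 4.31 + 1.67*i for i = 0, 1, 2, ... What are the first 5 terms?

This is an arithmetic sequence.
i=0: S_0 = 4.31 + 1.67*0 = 4.31
i=1: S_1 = 4.31 + 1.67*1 = 5.98
i=2: S_2 = 4.31 + 1.67*2 = 7.65
i=3: S_3 = 4.31 + 1.67*3 = 9.32
i=4: S_4 = 4.31 + 1.67*4 = 10.99
The first 5 terms are: [4.31, 5.98, 7.65, 9.32, 10.99]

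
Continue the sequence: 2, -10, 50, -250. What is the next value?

Ratios: -10 / 2 = -5.0
This is a geometric sequence with common ratio r = -5.
Next term = -250 * -5 = 1250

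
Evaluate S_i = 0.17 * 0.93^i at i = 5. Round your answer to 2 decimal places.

S_5 = 0.17 * 0.93^5 ≈ 0.17 * 0.6957 ≈ 0.12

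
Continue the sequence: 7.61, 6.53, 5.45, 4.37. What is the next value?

Differences: 6.53 - 7.61 = -1.08
This is an arithmetic sequence with common difference d = -1.08.
Next term = 4.37 + -1.08 = 3.29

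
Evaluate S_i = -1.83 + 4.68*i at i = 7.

S_7 = -1.83 + 4.68*7 = -1.83 + 32.76 = 30.93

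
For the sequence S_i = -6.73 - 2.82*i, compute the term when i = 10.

S_10 = -6.73 + -2.82*10 = -6.73 + -28.2 = -34.93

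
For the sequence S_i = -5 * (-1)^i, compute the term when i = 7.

S_7 = -5 * (-1)^7 = -5 * -1 = 5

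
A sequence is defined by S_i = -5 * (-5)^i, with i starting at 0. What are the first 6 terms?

This is a geometric sequence.
i=0: S_0 = -5 * (-5)^0 = -5
i=1: S_1 = -5 * (-5)^1 = 25
i=2: S_2 = -5 * (-5)^2 = -125
i=3: S_3 = -5 * (-5)^3 = 625
i=4: S_4 = -5 * (-5)^4 = -3125
i=5: S_5 = -5 * (-5)^5 = 15625
The first 6 terms are: [-5, 25, -125, 625, -3125, 15625]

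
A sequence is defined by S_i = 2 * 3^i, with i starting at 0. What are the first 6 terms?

This is a geometric sequence.
i=0: S_0 = 2 * 3^0 = 2
i=1: S_1 = 2 * 3^1 = 6
i=2: S_2 = 2 * 3^2 = 18
i=3: S_3 = 2 * 3^3 = 54
i=4: S_4 = 2 * 3^4 = 162
i=5: S_5 = 2 * 3^5 = 486
The first 6 terms are: [2, 6, 18, 54, 162, 486]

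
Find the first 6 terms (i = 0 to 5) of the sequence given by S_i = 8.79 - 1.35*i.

This is an arithmetic sequence.
i=0: S_0 = 8.79 + -1.35*0 = 8.79
i=1: S_1 = 8.79 + -1.35*1 = 7.44
i=2: S_2 = 8.79 + -1.35*2 = 6.09
i=3: S_3 = 8.79 + -1.35*3 = 4.74
i=4: S_4 = 8.79 + -1.35*4 = 3.39
i=5: S_5 = 8.79 + -1.35*5 = 2.04
The first 6 terms are: [8.79, 7.44, 6.09, 4.74, 3.39, 2.04]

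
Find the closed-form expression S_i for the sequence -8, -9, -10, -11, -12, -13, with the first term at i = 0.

Check differences: -9 - -8 = -1
-10 - -9 = -1
Common difference d = -1.
First term a = -8.
Formula: S_i = -8 - 1*i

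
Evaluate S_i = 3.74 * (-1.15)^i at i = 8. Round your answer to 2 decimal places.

S_8 = 3.74 * (-1.15)^8 ≈ 3.74 * 3.059 ≈ 11.44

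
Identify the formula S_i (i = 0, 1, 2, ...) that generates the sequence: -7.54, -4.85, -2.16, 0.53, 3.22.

Check differences: -4.85 - -7.54 = 2.69
-2.16 - -4.85 = 2.69
Common difference d = 2.69.
First term a = -7.54.
Formula: S_i = -7.54 + 2.69*i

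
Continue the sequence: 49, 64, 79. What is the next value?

Differences: 64 - 49 = 15
This is an arithmetic sequence with common difference d = 15.
Next term = 79 + 15 = 94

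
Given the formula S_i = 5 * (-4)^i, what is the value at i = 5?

S_5 = 5 * (-4)^5 = 5 * -1024 = -5120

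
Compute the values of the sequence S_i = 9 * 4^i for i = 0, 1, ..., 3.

This is a geometric sequence.
i=0: S_0 = 9 * 4^0 = 9
i=1: S_1 = 9 * 4^1 = 36
i=2: S_2 = 9 * 4^2 = 144
i=3: S_3 = 9 * 4^3 = 576
The first 4 terms are: [9, 36, 144, 576]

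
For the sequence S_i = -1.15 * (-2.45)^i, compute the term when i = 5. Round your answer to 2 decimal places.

S_5 = -1.15 * (-2.45)^5 ≈ -1.15 * -88.2735 ≈ 101.51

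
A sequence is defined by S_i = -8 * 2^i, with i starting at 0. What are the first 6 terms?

This is a geometric sequence.
i=0: S_0 = -8 * 2^0 = -8
i=1: S_1 = -8 * 2^1 = -16
i=2: S_2 = -8 * 2^2 = -32
i=3: S_3 = -8 * 2^3 = -64
i=4: S_4 = -8 * 2^4 = -128
i=5: S_5 = -8 * 2^5 = -256
The first 6 terms are: [-8, -16, -32, -64, -128, -256]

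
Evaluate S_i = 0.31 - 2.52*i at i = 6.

S_6 = 0.31 + -2.52*6 = 0.31 + -15.12 = -14.81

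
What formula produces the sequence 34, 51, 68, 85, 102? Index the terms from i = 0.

Check differences: 51 - 34 = 17
68 - 51 = 17
Common difference d = 17.
First term a = 34.
Formula: S_i = 34 + 17*i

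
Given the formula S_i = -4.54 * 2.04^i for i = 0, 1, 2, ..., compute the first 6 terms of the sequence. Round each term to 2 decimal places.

This is a geometric sequence.
i=0: S_0 = -4.54 * 2.04^0 = -4.54
i=1: S_1 = -4.54 * 2.04^1 ≈ -9.26
i=2: S_2 = -4.54 * 2.04^2 ≈ -18.89
i=3: S_3 = -4.54 * 2.04^3 ≈ -38.54
i=4: S_4 = -4.54 * 2.04^4 ≈ -78.63
i=5: S_5 = -4.54 * 2.04^5 ≈ -160.4
The first 6 terms are: [-4.54, -9.26, -18.89, -38.54, -78.63, -160.4]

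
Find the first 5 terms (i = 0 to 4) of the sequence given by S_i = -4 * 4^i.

This is a geometric sequence.
i=0: S_0 = -4 * 4^0 = -4
i=1: S_1 = -4 * 4^1 = -16
i=2: S_2 = -4 * 4^2 = -64
i=3: S_3 = -4 * 4^3 = -256
i=4: S_4 = -4 * 4^4 = -1024
The first 5 terms are: [-4, -16, -64, -256, -1024]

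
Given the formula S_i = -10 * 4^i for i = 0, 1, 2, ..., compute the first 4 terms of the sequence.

This is a geometric sequence.
i=0: S_0 = -10 * 4^0 = -10
i=1: S_1 = -10 * 4^1 = -40
i=2: S_2 = -10 * 4^2 = -160
i=3: S_3 = -10 * 4^3 = -640
The first 4 terms are: [-10, -40, -160, -640]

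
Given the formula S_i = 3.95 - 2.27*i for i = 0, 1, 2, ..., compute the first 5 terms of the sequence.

This is an arithmetic sequence.
i=0: S_0 = 3.95 + -2.27*0 = 3.95
i=1: S_1 = 3.95 + -2.27*1 = 1.68
i=2: S_2 = 3.95 + -2.27*2 = -0.59
i=3: S_3 = 3.95 + -2.27*3 = -2.86
i=4: S_4 = 3.95 + -2.27*4 = -5.13
The first 5 terms are: [3.95, 1.68, -0.59, -2.86, -5.13]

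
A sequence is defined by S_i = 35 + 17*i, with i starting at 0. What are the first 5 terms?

This is an arithmetic sequence.
i=0: S_0 = 35 + 17*0 = 35
i=1: S_1 = 35 + 17*1 = 52
i=2: S_2 = 35 + 17*2 = 69
i=3: S_3 = 35 + 17*3 = 86
i=4: S_4 = 35 + 17*4 = 103
The first 5 terms are: [35, 52, 69, 86, 103]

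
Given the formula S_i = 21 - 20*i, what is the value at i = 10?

S_10 = 21 + -20*10 = 21 + -200 = -179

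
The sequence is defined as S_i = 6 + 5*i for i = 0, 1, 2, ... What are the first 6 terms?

This is an arithmetic sequence.
i=0: S_0 = 6 + 5*0 = 6
i=1: S_1 = 6 + 5*1 = 11
i=2: S_2 = 6 + 5*2 = 16
i=3: S_3 = 6 + 5*3 = 21
i=4: S_4 = 6 + 5*4 = 26
i=5: S_5 = 6 + 5*5 = 31
The first 6 terms are: [6, 11, 16, 21, 26, 31]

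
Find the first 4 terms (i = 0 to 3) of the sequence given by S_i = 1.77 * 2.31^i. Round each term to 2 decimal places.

This is a geometric sequence.
i=0: S_0 = 1.77 * 2.31^0 = 1.77
i=1: S_1 = 1.77 * 2.31^1 ≈ 4.09
i=2: S_2 = 1.77 * 2.31^2 ≈ 9.44
i=3: S_3 = 1.77 * 2.31^3 ≈ 21.82
The first 4 terms are: [1.77, 4.09, 9.44, 21.82]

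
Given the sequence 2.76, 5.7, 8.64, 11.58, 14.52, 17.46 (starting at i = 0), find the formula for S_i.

Check differences: 5.7 - 2.76 = 2.94
8.64 - 5.7 = 2.94
Common difference d = 2.94.
First term a = 2.76.
Formula: S_i = 2.76 + 2.94*i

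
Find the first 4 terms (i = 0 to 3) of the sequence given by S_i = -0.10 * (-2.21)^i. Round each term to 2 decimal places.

This is a geometric sequence.
i=0: S_0 = -0.1 * (-2.21)^0 = -0.1
i=1: S_1 = -0.1 * (-2.21)^1 ≈ 0.22
i=2: S_2 = -0.1 * (-2.21)^2 ≈ -0.49
i=3: S_3 = -0.1 * (-2.21)^3 ≈ 1.08
The first 4 terms are: [-0.1, 0.22, -0.49, 1.08]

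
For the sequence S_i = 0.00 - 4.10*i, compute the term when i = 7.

S_7 = 0.0 + -4.1*7 = 0.0 + -28.7 = -28.7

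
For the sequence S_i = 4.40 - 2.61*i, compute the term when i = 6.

S_6 = 4.4 + -2.61*6 = 4.4 + -15.66 = -11.26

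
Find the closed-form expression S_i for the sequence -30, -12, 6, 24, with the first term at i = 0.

Check differences: -12 - -30 = 18
6 - -12 = 18
Common difference d = 18.
First term a = -30.
Formula: S_i = -30 + 18*i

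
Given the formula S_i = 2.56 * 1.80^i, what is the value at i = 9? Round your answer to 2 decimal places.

S_9 = 2.56 * 1.8^9 ≈ 2.56 * 198.3593 ≈ 507.8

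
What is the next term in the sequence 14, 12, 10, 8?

Differences: 12 - 14 = -2
This is an arithmetic sequence with common difference d = -2.
Next term = 8 + -2 = 6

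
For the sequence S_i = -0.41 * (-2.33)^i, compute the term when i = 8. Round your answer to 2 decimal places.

S_8 = -0.41 * (-2.33)^8 ≈ -0.41 * 868.6551 ≈ -356.15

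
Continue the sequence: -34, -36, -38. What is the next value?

Differences: -36 - -34 = -2
This is an arithmetic sequence with common difference d = -2.
Next term = -38 + -2 = -40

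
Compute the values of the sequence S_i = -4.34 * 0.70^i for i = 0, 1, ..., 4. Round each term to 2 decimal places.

This is a geometric sequence.
i=0: S_0 = -4.34 * 0.7^0 = -4.34
i=1: S_1 = -4.34 * 0.7^1 ≈ -3.04
i=2: S_2 = -4.34 * 0.7^2 ≈ -2.13
i=3: S_3 = -4.34 * 0.7^3 ≈ -1.49
i=4: S_4 = -4.34 * 0.7^4 ≈ -1.04
The first 5 terms are: [-4.34, -3.04, -2.13, -1.49, -1.04]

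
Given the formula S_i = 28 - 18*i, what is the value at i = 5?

S_5 = 28 + -18*5 = 28 + -90 = -62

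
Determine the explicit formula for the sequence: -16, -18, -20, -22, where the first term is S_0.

Check differences: -18 - -16 = -2
-20 - -18 = -2
Common difference d = -2.
First term a = -16.
Formula: S_i = -16 - 2*i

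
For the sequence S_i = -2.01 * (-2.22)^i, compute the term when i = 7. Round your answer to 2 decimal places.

S_7 = -2.01 * (-2.22)^7 ≈ -2.01 * -265.7485 ≈ 534.15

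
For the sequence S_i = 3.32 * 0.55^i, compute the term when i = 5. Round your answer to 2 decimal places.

S_5 = 3.32 * 0.55^5 ≈ 3.32 * 0.0503 ≈ 0.17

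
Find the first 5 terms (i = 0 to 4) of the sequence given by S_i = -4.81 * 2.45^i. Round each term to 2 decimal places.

This is a geometric sequence.
i=0: S_0 = -4.81 * 2.45^0 = -4.81
i=1: S_1 = -4.81 * 2.45^1 ≈ -11.78
i=2: S_2 = -4.81 * 2.45^2 ≈ -28.87
i=3: S_3 = -4.81 * 2.45^3 ≈ -70.74
i=4: S_4 = -4.81 * 2.45^4 ≈ -173.3
The first 5 terms are: [-4.81, -11.78, -28.87, -70.74, -173.3]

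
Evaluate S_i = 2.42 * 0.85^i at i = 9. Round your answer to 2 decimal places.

S_9 = 2.42 * 0.85^9 ≈ 2.42 * 0.2316 ≈ 0.56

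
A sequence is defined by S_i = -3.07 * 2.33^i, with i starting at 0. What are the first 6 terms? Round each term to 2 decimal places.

This is a geometric sequence.
i=0: S_0 = -3.07 * 2.33^0 = -3.07
i=1: S_1 = -3.07 * 2.33^1 ≈ -7.15
i=2: S_2 = -3.07 * 2.33^2 ≈ -16.67
i=3: S_3 = -3.07 * 2.33^3 ≈ -38.83
i=4: S_4 = -3.07 * 2.33^4 ≈ -90.48
i=5: S_5 = -3.07 * 2.33^5 ≈ -210.82
The first 6 terms are: [-3.07, -7.15, -16.67, -38.83, -90.48, -210.82]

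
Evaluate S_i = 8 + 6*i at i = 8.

S_8 = 8 + 6*8 = 8 + 48 = 56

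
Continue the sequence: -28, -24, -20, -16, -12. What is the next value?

Differences: -24 - -28 = 4
This is an arithmetic sequence with common difference d = 4.
Next term = -12 + 4 = -8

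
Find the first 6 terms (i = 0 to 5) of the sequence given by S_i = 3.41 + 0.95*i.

This is an arithmetic sequence.
i=0: S_0 = 3.41 + 0.95*0 = 3.41
i=1: S_1 = 3.41 + 0.95*1 = 4.36
i=2: S_2 = 3.41 + 0.95*2 = 5.31
i=3: S_3 = 3.41 + 0.95*3 = 6.26
i=4: S_4 = 3.41 + 0.95*4 = 7.21
i=5: S_5 = 3.41 + 0.95*5 = 8.16
The first 6 terms are: [3.41, 4.36, 5.31, 6.26, 7.21, 8.16]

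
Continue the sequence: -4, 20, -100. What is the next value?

Ratios: 20 / -4 = -5.0
This is a geometric sequence with common ratio r = -5.
Next term = -100 * -5 = 500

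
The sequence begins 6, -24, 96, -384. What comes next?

Ratios: -24 / 6 = -4.0
This is a geometric sequence with common ratio r = -4.
Next term = -384 * -4 = 1536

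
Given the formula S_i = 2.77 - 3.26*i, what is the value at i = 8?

S_8 = 2.77 + -3.26*8 = 2.77 + -26.08 = -23.31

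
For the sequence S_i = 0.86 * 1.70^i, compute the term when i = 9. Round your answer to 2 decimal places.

S_9 = 0.86 * 1.7^9 ≈ 0.86 * 118.5879 ≈ 101.99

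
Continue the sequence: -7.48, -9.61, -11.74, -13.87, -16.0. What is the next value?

Differences: -9.61 - -7.48 = -2.13
This is an arithmetic sequence with common difference d = -2.13.
Next term = -16.0 + -2.13 = -18.13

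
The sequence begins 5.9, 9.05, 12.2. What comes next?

Differences: 9.05 - 5.9 = 3.15
This is an arithmetic sequence with common difference d = 3.15.
Next term = 12.2 + 3.15 = 15.35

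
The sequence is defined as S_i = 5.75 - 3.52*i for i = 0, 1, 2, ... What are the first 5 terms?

This is an arithmetic sequence.
i=0: S_0 = 5.75 + -3.52*0 = 5.75
i=1: S_1 = 5.75 + -3.52*1 = 2.23
i=2: S_2 = 5.75 + -3.52*2 = -1.29
i=3: S_3 = 5.75 + -3.52*3 = -4.81
i=4: S_4 = 5.75 + -3.52*4 = -8.33
The first 5 terms are: [5.75, 2.23, -1.29, -4.81, -8.33]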